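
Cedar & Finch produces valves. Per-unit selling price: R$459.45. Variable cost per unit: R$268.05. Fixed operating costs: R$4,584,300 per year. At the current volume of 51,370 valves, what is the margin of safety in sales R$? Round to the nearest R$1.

R$12,597,471

Each unit contributes R$459.45 − R$268.05 = R$191.40. Break-even units = R$4,584,300 ÷ R$191.40 = 23,951.41; break-even revenue = 23,951.41 × R$459.45 = R$11,004,475.63.
Current sales = 51,370 × R$459.45 = R$23,601,946.50.
Margin of safety = R$23,601,946.50 − R$11,004,475.63 = R$12,597,471.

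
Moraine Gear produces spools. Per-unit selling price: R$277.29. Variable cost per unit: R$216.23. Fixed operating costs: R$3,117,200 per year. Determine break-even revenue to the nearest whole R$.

R$14,156,050

CM per unit = R$277.29 − R$216.23 = R$61.06; CM ratio = R$61.06 / R$277.29 = 0.2202.
Break-even revenue = fixed costs × price ÷ CM = R$3,117,200 × R$277.29 ÷ R$61.06 = R$14,156,050.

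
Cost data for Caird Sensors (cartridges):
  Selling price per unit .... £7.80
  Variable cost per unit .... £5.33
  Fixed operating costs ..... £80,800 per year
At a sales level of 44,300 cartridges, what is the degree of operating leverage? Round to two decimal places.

3.82

At 44,300 units, contribution = 44,300 × £2.47 = £109,421.00.
Subtracting fixed costs: EBIT = £109,421.00 − £80,800 = £28,621.00.
DOL = contribution ÷ EBIT = £109,421.00 ÷ £28,621.00 = 3.8231.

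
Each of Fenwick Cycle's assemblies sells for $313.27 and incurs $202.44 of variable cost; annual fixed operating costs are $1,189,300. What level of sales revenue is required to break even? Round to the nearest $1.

Contribution margin per unit = $313.27 − $202.44 = $110.83, a CM ratio of $110.83 ÷ $313.27 = 0.3538.
Break-even sales = FC ÷ CM ratio = $1,189,300 × $313.27 / $110.83 = $3,361,653.

$3,361,653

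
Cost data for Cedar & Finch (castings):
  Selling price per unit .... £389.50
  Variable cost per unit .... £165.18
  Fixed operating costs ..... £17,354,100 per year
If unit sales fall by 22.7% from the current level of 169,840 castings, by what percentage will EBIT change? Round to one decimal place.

At 169,840 units, contribution = 169,840 × £224.32 = £38,098,508.80.
Operating income = contribution − fixed costs = £38,098,508.80 − £17,354,100 = £20,744,408.80.
Degree of operating leverage = £38,098,508.80 / £20,744,408.80 = 1.8366.
Operating income changes by 1.8366 × -22.7% = -41.7%.

-41.7%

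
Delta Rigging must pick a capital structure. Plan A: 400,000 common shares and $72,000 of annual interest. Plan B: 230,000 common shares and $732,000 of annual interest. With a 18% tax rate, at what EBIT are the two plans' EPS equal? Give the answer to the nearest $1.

$1,624,941

Set EPS_A = EPS_B: (EBIT − $72,000)(1 − 0.18) ÷ 400,000 = (EBIT − $732,000)(1 − 0.18) ÷ 230,000.
The (1 − t) factor cancels: (EBIT − 72,000) × 230,000 = (EBIT − 732,000) × 400,000.
EBIT × (400,000 − 230,000) = 732,000 × 400,000 − 72,000 × 230,000 = 276,240,000,000, so EBIT = 276,240,000,000 ÷ 170,000 = 1,624,941.18.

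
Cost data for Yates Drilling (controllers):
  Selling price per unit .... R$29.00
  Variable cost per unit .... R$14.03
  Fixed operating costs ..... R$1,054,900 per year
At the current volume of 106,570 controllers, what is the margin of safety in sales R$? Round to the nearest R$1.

Each unit contributes R$29.00 − R$14.03 = R$14.97. Break-even units = R$1,054,900 ÷ R$14.97 = 70,467.60; break-even revenue = 70,467.60 × R$29.00 = R$2,043,560.45.
Actual sales revenue = 106,570 × R$29.00 = R$3,090,530.00.
Margin of safety = R$3,090,530.00 − R$2,043,560.45 = R$1,046,970.

R$1,046,970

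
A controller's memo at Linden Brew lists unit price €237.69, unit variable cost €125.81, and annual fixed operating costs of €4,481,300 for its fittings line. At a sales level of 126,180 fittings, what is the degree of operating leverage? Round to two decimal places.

1.47

Total contribution margin = 126,180 × €111.88 = €14,117,018.40.
Subtracting fixed costs: EBIT = €14,117,018.40 − €4,481,300 = €9,635,718.40.
Degree of operating leverage = €14,117,018.40 / €9,635,718.40 = 1.4651.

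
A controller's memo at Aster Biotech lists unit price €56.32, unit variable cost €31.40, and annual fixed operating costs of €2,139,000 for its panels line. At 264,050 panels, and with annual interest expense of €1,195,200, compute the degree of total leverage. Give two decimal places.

2.03

Total contribution margin = 264,050 × €24.92 = €6,580,126.00.
EBIT = €6,580,126.00 − €2,139,000 = €4,441,126.00. Interest = €1,195,200.00.
DOL = €6,580,126.00 ÷ €4,441,126.00 = 1.4816; DFL = €4,441,126.00 ÷ €3,245,926.00 = 1.3682.
DCL = DOL × DFL = 1.4816 × 1.3682 = 2.0271.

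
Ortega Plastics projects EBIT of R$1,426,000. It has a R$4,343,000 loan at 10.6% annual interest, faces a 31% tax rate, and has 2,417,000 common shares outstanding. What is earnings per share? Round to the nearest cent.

R$0.28

Pre-tax income = R$1,426,000 − R$460,358.00 = R$965,642.00.
Net income = R$965,642.00 × (1 − 0.31) = R$666,292.98.
EPS = R$666,292.98 ÷ 2,417,000 = R$0.28.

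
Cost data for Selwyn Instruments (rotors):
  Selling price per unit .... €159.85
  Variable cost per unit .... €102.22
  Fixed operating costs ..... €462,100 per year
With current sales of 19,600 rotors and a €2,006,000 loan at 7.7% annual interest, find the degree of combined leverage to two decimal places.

2.20

Total contribution margin = 19,600 × €57.63 = €1,129,548.00.
EBIT = €1,129,548.00 − €462,100 = €667,448.00. Interest = €154,462.00.
DOL = €1,129,548.00 ÷ €667,448.00 = 1.6923; DFL = €667,448.00 ÷ €512,986.00 = 1.3011.
Combined leverage = 1.6923 × 1.3011 = 2.2019.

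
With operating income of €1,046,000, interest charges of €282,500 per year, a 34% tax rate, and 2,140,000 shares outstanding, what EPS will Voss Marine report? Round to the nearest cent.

Interest = €282,500.00, so EBT = €1,046,000 − €282,500.00 = €763,500.00.
After tax at 34%: net income = €763,500.00 × 0.66 = €503,910.00.
Per share: €503,910.00 / 2,140,000 shares = €0.24.

€0.24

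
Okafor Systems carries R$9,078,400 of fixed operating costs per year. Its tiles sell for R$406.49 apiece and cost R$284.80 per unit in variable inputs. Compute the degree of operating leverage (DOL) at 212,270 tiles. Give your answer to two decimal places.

At 212,270 units, contribution = 212,270 × R$121.69 = R$25,831,136.30.
Subtracting fixed costs: EBIT = R$25,831,136.30 − R$9,078,400 = R$16,752,736.30.
DOL = contribution ÷ EBIT = R$25,831,136.30 ÷ R$16,752,736.30 = 1.5419.

1.54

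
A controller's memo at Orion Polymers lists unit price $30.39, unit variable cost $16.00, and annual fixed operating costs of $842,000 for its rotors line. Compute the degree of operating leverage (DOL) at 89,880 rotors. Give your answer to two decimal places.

2.87

At 89,880 units, contribution = 89,880 × $14.39 = $1,293,373.20.
Subtracting fixed costs: EBIT = $1,293,373.20 − $842,000 = $451,373.20.
DOL = contribution ÷ EBIT = $1,293,373.20 ÷ $451,373.20 = 2.8654.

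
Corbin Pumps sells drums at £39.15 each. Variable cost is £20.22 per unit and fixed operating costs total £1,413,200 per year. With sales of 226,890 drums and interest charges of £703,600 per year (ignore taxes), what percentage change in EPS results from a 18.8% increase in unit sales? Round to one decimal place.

Total contribution margin = 226,890 × £18.93 = £4,295,027.70.
EBIT = £4,295,027.70 − £1,413,200 = £2,881,827.70.
Interest = £703,600.00, so EBIT − I = £2,178,227.70.
Degree of combined leverage = contribution ÷ (EBIT − I) = £4,295,027.70 ÷ £2,178,227.70 = 1.9718.
EPS therefore changes by 1.9718 × (+18.8%) = +37.1%.

+37.1%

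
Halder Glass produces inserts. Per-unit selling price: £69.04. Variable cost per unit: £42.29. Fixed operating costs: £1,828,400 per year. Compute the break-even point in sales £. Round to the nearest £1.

CM per unit = £69.04 − £42.29 = £26.75; CM ratio = £26.75 / £69.04 = 0.3875.
Break-even revenue = fixed costs × price ÷ CM = £1,828,400 × £69.04 ÷ £26.75 = £4,718,981.

£4,718,981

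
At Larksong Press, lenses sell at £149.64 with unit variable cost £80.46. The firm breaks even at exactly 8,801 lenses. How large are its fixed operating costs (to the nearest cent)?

Contribution margin per unit = £149.64 − £80.46 = £69.18.
Fixed costs = break-even units × CM = 8,801 × £69.18 = £608,853.18.

£608,853.18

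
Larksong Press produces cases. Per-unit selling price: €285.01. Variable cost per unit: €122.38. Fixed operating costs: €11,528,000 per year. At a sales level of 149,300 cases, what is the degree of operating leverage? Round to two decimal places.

At 149,300 units, contribution = 149,300 × €162.63 = €24,280,659.00.
EBIT = €24,280,659.00 − €11,528,000 = €12,752,659.00.
DOL = contribution ÷ EBIT = €24,280,659.00 ÷ €12,752,659.00 = 1.9040.

1.90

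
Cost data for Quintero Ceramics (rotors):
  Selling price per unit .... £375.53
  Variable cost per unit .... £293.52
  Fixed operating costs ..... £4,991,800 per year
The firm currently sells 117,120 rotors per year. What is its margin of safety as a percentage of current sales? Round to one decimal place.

Unit CM = price − variable cost = £375.53 − £293.52 = £82.01. Break-even units = £4,991,800 ÷ £82.01 = 60,868.19; break-even revenue = 60,868.19 × £375.53 = £22,857,830.19.
Actual sales revenue = 117,120 × £375.53 = £43,982,073.60.
Margin of safety = (£43,982,073.60 − £22,857,830.19) ÷ £43,982,073.60 = 48.0%.

48.0%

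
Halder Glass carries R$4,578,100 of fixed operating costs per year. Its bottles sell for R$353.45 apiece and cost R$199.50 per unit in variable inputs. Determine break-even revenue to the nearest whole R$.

R$10,510,747

Contribution margin per unit = R$353.45 − R$199.50 = R$153.95, a CM ratio of R$153.95 ÷ R$353.45 = 0.4356.
Break-even sales = FC ÷ CM ratio = R$4,578,100 × R$353.45 / R$153.95 = R$10,510,747.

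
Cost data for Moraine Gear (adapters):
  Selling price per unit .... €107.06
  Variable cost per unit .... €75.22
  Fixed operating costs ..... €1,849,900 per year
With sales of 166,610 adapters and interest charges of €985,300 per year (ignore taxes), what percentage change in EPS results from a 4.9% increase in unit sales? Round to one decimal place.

+10.5%

At 166,610 units, contribution = 166,610 × €31.84 = €5,304,862.40.
Subtracting fixed costs: EBIT = €5,304,862.40 − €1,849,900 = €3,454,962.40.
After interest of €985,300.00, pre-tax earnings = €2,469,662.40.
DCL = total CM / (EBIT − I) = €5,304,862.40 / €2,469,662.40 = 2.1480.
EPS therefore changes by 2.1480 × (+4.9%) = +10.5%.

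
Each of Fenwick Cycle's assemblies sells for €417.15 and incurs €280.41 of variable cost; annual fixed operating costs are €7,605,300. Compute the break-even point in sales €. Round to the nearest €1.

CM per unit = €417.15 − €280.41 = €136.74; CM ratio = €136.74 / €417.15 = 0.3278.
Break-even sales = FC ÷ CM ratio = €7,605,300 × €417.15 / €136.74 = €23,201,338.

€23,201,338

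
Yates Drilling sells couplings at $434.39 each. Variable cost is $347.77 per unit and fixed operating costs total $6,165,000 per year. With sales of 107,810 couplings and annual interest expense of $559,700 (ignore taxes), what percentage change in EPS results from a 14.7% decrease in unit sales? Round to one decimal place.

At 107,810 units, contribution = 107,810 × $86.62 = $9,338,502.20.
EBIT = $9,338,502.20 − $6,165,000 = $3,173,502.20.
After interest of $559,700.00, pre-tax earnings = $2,613,802.20.
DCL = total CM / (EBIT − I) = $9,338,502.20 / $2,613,802.20 = 3.5728.
%ΔEPS = DCL × %ΔSales = 3.5728 × -14.7% = -52.5%.

-52.5%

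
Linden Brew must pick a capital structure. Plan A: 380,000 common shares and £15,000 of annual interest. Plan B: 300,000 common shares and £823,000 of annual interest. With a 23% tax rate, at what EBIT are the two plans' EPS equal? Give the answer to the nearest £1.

£3,853,000

At indifference, (EBIT − 15,000)(1 − t)/380,000 = (EBIT − 823,000)(1 − t)/300,000.
The (1 − t) factor cancels: (EBIT − 15,000) × 300,000 = (EBIT − 823,000) × 380,000.
Solving, EBIT = (823,000·380,000 − 15,000·300,000) / (380,000 − 300,000) = 308,240,000,000 / 80,000 = 3,853,000.00.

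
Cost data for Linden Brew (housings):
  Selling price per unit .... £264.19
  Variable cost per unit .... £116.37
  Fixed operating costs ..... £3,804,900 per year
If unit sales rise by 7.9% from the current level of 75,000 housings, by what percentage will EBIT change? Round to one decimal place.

At 75,000 units, contribution = 75,000 × £147.82 = £11,086,500.00.
Operating income = contribution − fixed costs = £11,086,500.00 − £3,804,900 = £7,281,600.00.
So DOL = total CM / EBIT = £11,086,500.00 / £7,281,600.00 = 1.5225.
So EBIT moves 1.5225 × (+7.9%) = +12.0%.

+12.0%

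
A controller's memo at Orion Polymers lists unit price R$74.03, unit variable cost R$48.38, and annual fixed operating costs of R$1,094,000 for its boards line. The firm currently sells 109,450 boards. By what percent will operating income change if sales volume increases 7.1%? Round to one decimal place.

+11.6%

At 109,450 units, contribution = 109,450 × R$25.65 = R$2,807,392.50.
Operating income = contribution − fixed costs = R$2,807,392.50 − R$1,094,000 = R$1,713,392.50.
DOL = contribution ÷ EBIT = R$2,807,392.50 ÷ R$1,713,392.50 = 1.6385.
So EBIT moves 1.6385 × (+7.1%) = +11.6%.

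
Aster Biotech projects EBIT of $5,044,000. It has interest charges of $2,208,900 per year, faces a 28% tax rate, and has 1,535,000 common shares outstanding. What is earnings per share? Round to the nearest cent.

$1.33

Pre-tax income = $5,044,000 − $2,208,900.00 = $2,835,100.00.
Net income = $2,835,100.00 × (1 − 0.28) = $2,041,272.00.
EPS = $2,041,272.00 ÷ 1,535,000 = $1.33.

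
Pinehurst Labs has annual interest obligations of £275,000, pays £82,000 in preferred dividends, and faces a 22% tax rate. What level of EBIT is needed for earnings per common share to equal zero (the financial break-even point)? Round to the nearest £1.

£380,128

Grossing the preferred dividend up to pre-tax terms: £82,000 / (1 − 0.22) = £105,128.21.
Financial break-even EBIT = interest + D_p ÷ (1 − t) = £275,000 + £105,128.21 = £380,128.21.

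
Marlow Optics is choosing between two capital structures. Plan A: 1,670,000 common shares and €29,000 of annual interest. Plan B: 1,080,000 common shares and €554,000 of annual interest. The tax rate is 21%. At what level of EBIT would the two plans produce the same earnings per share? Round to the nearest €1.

€1,515,017

At indifference, (EBIT − 29,000)(1 − t)/1,670,000 = (EBIT − 554,000)(1 − t)/1,080,000.
The (1 − t) factor cancels: (EBIT − 29,000) × 1,080,000 = (EBIT − 554,000) × 1,670,000.
Solving, EBIT = (554,000·1,670,000 − 29,000·1,080,000) / (1,670,000 − 1,080,000) = 893,860,000,000 / 590,000 = 1,515,016.95.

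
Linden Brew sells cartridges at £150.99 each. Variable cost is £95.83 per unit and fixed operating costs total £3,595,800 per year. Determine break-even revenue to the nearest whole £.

£9,842,818

Contribution margin per unit = £150.99 − £95.83 = £55.16, a CM ratio of £55.16 ÷ £150.99 = 0.3653.
Break-even revenue = fixed costs × price ÷ CM = £3,595,800 × £150.99 ÷ £55.16 = £9,842,818.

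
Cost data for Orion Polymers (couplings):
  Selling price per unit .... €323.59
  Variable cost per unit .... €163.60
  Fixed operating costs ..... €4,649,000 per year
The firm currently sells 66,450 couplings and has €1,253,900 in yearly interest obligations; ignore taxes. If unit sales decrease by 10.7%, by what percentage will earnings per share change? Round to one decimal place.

-24.1%

At 66,450 units, contribution = 66,450 × €159.99 = €10,631,335.50.
Operating income = contribution − fixed costs = €10,631,335.50 − €4,649,000 = €5,982,335.50.
After interest of €1,253,900.00, pre-tax earnings = €4,728,435.50.
Degree of combined leverage = contribution ÷ (EBIT − I) = €10,631,335.50 ÷ €4,728,435.50 = 2.2484.
EPS therefore changes by 2.2484 × (-10.7%) = -24.1%.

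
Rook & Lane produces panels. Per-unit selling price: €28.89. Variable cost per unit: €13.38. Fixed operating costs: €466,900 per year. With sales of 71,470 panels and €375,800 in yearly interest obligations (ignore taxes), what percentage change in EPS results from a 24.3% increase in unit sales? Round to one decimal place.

At 71,470 units, contribution = 71,470 × €15.51 = €1,108,499.70.
Operating income = contribution − fixed costs = €1,108,499.70 − €466,900 = €641,599.70.
Interest = €375,800.00, so EBIT − I = €265,799.70.
DCL = total CM / (EBIT − I) = €1,108,499.70 / €265,799.70 = 4.1704.
EPS therefore changes by 4.1704 × (+24.3%) = +101.3%.

+101.3%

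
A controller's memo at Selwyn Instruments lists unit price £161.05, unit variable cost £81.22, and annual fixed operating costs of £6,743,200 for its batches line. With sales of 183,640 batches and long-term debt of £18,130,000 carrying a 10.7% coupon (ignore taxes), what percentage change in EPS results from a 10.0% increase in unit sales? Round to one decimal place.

Contribution at this volume is 183,640 × £79.83 = £14,659,981.20.
Operating income = contribution − fixed costs = £14,659,981.20 − £6,743,200 = £7,916,781.20.
Interest = £1,939,910.00, so EBIT − I = £5,976,871.20.
DCL = total CM / (EBIT − I) = £14,659,981.20 / £5,976,871.20 = 2.4528.
EPS therefore changes by 2.4528 × (+10.0%) = +24.5%.

+24.5%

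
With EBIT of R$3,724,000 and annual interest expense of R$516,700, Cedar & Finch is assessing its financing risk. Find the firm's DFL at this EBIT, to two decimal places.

1.16

Interest = R$516,700.00.
Degree of financial leverage = EBIT / (EBIT − interest) = R$3,724,000 / R$3,207,300.00 = 1.1611.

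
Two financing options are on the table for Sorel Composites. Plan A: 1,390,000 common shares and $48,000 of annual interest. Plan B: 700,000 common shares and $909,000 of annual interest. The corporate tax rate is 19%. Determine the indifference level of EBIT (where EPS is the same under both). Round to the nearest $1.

$1,782,478

At indifference, (EBIT − 48,000)(1 − t)/1,390,000 = (EBIT − 909,000)(1 − t)/700,000.
The (1 − t) factor cancels: (EBIT − 48,000) × 700,000 = (EBIT − 909,000) × 1,390,000.
EBIT × (1,390,000 − 700,000) = 909,000 × 1,390,000 − 48,000 × 700,000 = 1,229,910,000,000, so EBIT = 1,229,910,000,000 ÷ 690,000 = 1,782,478.26.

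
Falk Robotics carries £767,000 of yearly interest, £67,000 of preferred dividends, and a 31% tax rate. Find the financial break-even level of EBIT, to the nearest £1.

£864,101

Preferred dividends are paid after tax, so their pre-tax equivalent is £67,000 ÷ (1 − 0.31) = £97,101.45.
EPS = 0 when EBIT covers interest plus the pre-tax preferred burden: £767,000 + £97,101.45 = £864,101.45.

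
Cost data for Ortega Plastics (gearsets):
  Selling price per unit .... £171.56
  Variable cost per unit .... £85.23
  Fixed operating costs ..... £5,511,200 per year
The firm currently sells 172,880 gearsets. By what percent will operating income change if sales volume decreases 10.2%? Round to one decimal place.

-16.2%

Contribution at this volume is 172,880 × £86.33 = £14,924,730.40.
Operating income = contribution − fixed costs = £14,924,730.40 − £5,511,200 = £9,413,530.40.
Degree of operating leverage = £14,924,730.40 / £9,413,530.40 = 1.5855.
%ΔEBIT = DOL × %ΔSales = 1.5855 × -10.2% = -16.2%.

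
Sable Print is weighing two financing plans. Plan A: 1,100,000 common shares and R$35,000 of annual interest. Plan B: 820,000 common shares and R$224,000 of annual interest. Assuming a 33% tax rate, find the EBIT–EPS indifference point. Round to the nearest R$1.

At indifference, (EBIT − 35,000)(1 − t)/1,100,000 = (EBIT − 224,000)(1 − t)/820,000.
The (1 − t) factor cancels: (EBIT − 35,000) × 820,000 = (EBIT − 224,000) × 1,100,000.
EBIT × (1,100,000 − 820,000) = 224,000 × 1,100,000 − 35,000 × 820,000 = 217,700,000,000, so EBIT = 217,700,000,000 ÷ 280,000 = 777,500.00.

R$777,500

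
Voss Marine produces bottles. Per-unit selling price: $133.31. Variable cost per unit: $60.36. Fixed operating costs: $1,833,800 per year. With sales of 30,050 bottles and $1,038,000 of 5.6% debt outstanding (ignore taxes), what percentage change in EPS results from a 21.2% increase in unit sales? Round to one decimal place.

+154.8%

At 30,050 units, contribution = 30,050 × $72.95 = $2,192,147.50.
EBIT = $2,192,147.50 − $1,833,800 = $358,347.50.
Interest = $58,128.00, so EBIT − I = $300,219.50.
DCL = total CM / (EBIT − I) = $2,192,147.50 / $300,219.50 = 7.3018.
EPS therefore changes by 7.3018 × (+21.2%) = +154.8%.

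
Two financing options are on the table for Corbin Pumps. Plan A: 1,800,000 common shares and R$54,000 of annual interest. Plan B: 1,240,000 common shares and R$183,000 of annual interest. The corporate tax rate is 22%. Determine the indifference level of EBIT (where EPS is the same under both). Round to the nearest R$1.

R$468,643

At indifference, (EBIT − 54,000)(1 − t)/1,800,000 = (EBIT − 183,000)(1 − t)/1,240,000.
Cancelling (1 − t) and cross-multiplying: 1,240,000·(EBIT − 54,000) = 1,800,000·(EBIT − 183,000).
EBIT × (1,800,000 − 1,240,000) = 183,000 × 1,800,000 − 54,000 × 1,240,000 = 262,440,000,000, so EBIT = 262,440,000,000 ÷ 560,000 = 468,642.86.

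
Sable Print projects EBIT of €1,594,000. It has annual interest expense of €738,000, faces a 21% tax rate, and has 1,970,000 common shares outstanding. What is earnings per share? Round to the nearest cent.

Pre-tax income = €1,594,000 − €738,000.00 = €856,000.00.
After tax at 21%: net income = €856,000.00 × 0.79 = €676,240.00.
Per share: €676,240.00 / 1,970,000 shares = €0.34.

€0.34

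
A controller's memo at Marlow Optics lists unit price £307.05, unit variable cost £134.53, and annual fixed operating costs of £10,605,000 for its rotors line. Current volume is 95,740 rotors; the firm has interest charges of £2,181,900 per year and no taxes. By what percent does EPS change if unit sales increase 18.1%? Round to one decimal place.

+80.1%

Contribution at this volume is 95,740 × £172.52 = £16,517,064.80.
Operating income = contribution − fixed costs = £16,517,064.80 − £10,605,000 = £5,912,064.80.
Interest = £2,181,900.00, so EBIT − I = £3,730,164.80.
DCL = total CM / (EBIT − I) = £16,517,064.80 / £3,730,164.80 = 4.4280.
EPS therefore changes by 4.4280 × (+18.1%) = +80.1%.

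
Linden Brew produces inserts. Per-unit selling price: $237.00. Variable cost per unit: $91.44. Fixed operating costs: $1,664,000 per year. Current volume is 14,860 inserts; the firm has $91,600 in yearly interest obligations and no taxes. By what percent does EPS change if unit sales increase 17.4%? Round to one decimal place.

+92.4%

Total contribution margin = 14,860 × $145.56 = $2,163,021.60.
EBIT = $2,163,021.60 − $1,664,000 = $499,021.60.
After interest of $91,600.00, pre-tax earnings = $407,421.60.
Degree of combined leverage = contribution ÷ (EBIT − I) = $2,163,021.60 ÷ $407,421.60 = 5.3090.
%ΔEPS = DCL × %ΔSales = 5.3090 × +17.4% = +92.4%.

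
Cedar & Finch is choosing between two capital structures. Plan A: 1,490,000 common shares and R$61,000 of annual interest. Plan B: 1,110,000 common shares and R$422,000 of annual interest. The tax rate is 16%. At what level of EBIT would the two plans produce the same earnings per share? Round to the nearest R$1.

R$1,476,500

At indifference, (EBIT − 61,000)(1 − t)/1,490,000 = (EBIT − 422,000)(1 − t)/1,110,000.
The (1 − t) factor cancels: (EBIT − 61,000) × 1,110,000 = (EBIT − 422,000) × 1,490,000.
Solving, EBIT = (422,000·1,490,000 − 61,000·1,110,000) / (1,490,000 − 1,110,000) = 561,070,000,000 / 380,000 = 1,476,500.00.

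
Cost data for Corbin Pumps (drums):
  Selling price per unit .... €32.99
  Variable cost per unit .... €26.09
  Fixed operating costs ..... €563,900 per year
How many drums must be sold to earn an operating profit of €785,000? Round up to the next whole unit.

195,493 drums

Unit CM = price − variable cost = €32.99 − €26.09 = €6.90.
Required volume = (fixed costs + target profit) ÷ CM = (€563,900 + €785,000) ÷ €6.90 = 195,492.75, so 195,493 drums.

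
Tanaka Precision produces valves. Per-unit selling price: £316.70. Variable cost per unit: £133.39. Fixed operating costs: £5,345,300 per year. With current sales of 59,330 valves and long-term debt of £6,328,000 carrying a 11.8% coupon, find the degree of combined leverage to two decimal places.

Total contribution margin = 59,330 × £183.31 = £10,875,782.30.
Subtracting fixed costs: EBIT = £10,875,782.30 − £5,345,300 = £5,530,482.30. Interest = £746,704.00.
DOL = £10,875,782.30 ÷ £5,530,482.30 = 1.9665; DFL = £5,530,482.30 ÷ £4,783,778.30 = 1.1561.
Combined leverage = 1.9665 × 1.1561 = 2.2735.

2.27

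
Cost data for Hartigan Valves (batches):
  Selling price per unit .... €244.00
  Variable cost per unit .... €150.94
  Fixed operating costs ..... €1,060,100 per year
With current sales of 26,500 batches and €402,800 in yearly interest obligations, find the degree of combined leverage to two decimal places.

Contribution at this volume is 26,500 × €93.06 = €2,466,090.00.
Operating income = contribution − fixed costs = €2,466,090.00 − €1,060,100 = €1,405,990.00. Interest = €402,800.00.
DOL = €2,466,090.00 ÷ €1,405,990.00 = 1.7540; DFL = €1,405,990.00 ÷ €1,003,190.00 = 1.4015.
DCL = DOL × DFL = 1.7540 × 1.4015 = 2.4582.

2.46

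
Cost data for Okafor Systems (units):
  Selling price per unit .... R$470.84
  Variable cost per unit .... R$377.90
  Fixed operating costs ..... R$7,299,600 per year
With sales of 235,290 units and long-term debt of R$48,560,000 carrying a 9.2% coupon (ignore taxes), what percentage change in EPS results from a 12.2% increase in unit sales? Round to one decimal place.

+26.4%

At 235,290 units, contribution = 235,290 × R$92.94 = R$21,867,852.60.
Subtracting fixed costs: EBIT = R$21,867,852.60 − R$7,299,600 = R$14,568,252.60.
After interest of R$4,467,520.00, pre-tax earnings = R$10,100,732.60.
DCL = total CM / (EBIT − I) = R$21,867,852.60 / R$10,100,732.60 = 2.1650.
%ΔEPS = DCL × %ΔSales = 2.1650 × +12.2% = +26.4%.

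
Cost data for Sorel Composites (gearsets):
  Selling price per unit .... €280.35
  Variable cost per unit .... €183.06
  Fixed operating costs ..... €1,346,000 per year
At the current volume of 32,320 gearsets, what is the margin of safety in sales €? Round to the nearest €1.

Contribution margin per unit = €280.35 − €183.06 = €97.29. Break-even units = €1,346,000 ÷ €97.29 = 13,834.93; break-even revenue = 13,834.93 × €280.35 = €3,878,621.65.
Actual sales revenue = 32,320 × €280.35 = €9,060,912.00.
Margin of safety = €9,060,912.00 − €3,878,621.65 = €5,182,290.

€5,182,290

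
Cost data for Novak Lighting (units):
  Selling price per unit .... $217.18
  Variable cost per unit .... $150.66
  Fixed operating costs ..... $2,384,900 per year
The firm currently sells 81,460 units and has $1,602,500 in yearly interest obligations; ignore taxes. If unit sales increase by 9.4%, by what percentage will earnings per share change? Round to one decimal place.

Contribution at this volume is 81,460 × $66.52 = $5,418,719.20.
Subtracting fixed costs: EBIT = $5,418,719.20 − $2,384,900 = $3,033,819.20.
Interest = $1,602,500.00, so EBIT − I = $1,431,319.20.
DCL = total CM / (EBIT − I) = $5,418,719.20 / $1,431,319.20 = 3.7858.
%ΔEPS = DCL × %ΔSales = 3.7858 × +9.4% = +35.6%.

+35.6%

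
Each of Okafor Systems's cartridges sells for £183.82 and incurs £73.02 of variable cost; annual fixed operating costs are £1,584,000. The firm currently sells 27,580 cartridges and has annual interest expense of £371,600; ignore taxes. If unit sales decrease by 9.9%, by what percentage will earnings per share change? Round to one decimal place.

Total contribution margin = 27,580 × £110.80 = £3,055,864.00.
Subtracting fixed costs: EBIT = £3,055,864.00 − £1,584,000 = £1,471,864.00.
After interest of £371,600.00, pre-tax earnings = £1,100,264.00.
DCL = total CM / (EBIT − I) = £3,055,864.00 / £1,100,264.00 = 2.7774.
%ΔEPS = DCL × %ΔSales = 2.7774 × -9.9% = -27.5%.

-27.5%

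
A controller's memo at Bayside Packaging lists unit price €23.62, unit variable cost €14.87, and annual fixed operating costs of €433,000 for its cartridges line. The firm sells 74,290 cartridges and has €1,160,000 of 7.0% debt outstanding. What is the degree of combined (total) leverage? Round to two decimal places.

Contribution at this volume is 74,290 × €8.75 = €650,037.50.
EBIT = €650,037.50 − €433,000 = €217,037.50. Interest = €81,200.00.
DOL = €650,037.50 ÷ €217,037.50 = 2.9950; DFL = €217,037.50 ÷ €135,837.50 = 1.5978.
Combined leverage = 2.9950 × 1.5978 = 4.7854.

4.79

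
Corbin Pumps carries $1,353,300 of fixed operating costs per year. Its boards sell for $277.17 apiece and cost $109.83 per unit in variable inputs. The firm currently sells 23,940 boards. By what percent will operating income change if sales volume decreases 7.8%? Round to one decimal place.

Contribution at this volume is 23,940 × $167.34 = $4,006,119.60.
Subtracting fixed costs: EBIT = $4,006,119.60 − $1,353,300 = $2,652,819.60.
DOL = contribution ÷ EBIT = $4,006,119.60 ÷ $2,652,819.60 = 1.5101.
So EBIT moves 1.5101 × (-7.8%) = -11.8%.

-11.8%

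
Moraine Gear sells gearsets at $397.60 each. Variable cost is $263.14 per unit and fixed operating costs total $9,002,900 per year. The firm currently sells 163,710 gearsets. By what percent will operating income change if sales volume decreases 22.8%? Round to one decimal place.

At 163,710 units, contribution = 163,710 × $134.46 = $22,012,446.60.
EBIT = $22,012,446.60 − $9,002,900 = $13,009,546.60.
DOL = contribution ÷ EBIT = $22,012,446.60 ÷ $13,009,546.60 = 1.6920.
%ΔEBIT = DOL × %ΔSales = 1.6920 × -22.8% = -38.6%.

-38.6%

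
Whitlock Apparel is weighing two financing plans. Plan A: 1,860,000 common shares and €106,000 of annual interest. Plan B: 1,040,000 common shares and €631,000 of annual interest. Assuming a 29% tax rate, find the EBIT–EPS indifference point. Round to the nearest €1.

At indifference, (EBIT − 106,000)(1 − t)/1,860,000 = (EBIT − 631,000)(1 − t)/1,040,000.
Cancelling (1 − t) and cross-multiplying: 1,040,000·(EBIT − 106,000) = 1,860,000·(EBIT − 631,000).
Solving, EBIT = (631,000·1,860,000 − 106,000·1,040,000) / (1,860,000 − 1,040,000) = 1,063,420,000,000 / 820,000 = 1,296,853.66.

€1,296,854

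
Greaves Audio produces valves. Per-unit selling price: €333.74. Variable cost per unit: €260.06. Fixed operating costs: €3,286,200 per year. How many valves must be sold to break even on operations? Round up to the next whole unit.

Unit CM = price − variable cost = €333.74 − €260.06 = €73.68.
Units to break even: €3,286,200 ÷ €73.68 = 44,600.98, rounded up to 44,601.

44,601 valves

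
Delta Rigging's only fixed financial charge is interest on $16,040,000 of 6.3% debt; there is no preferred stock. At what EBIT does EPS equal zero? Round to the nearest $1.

$1,010,520

Annual interest = 6.3% × $16,040,000 = $1,010,520.00.
Without preferred stock the financial break-even is simply EBIT = interest = $1,010,520.00.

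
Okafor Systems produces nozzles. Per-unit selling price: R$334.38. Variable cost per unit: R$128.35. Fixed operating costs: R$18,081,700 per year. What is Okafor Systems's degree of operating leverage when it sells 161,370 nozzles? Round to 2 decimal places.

Total contribution margin = 161,370 × R$206.03 = R$33,247,061.10.
Subtracting fixed costs: EBIT = R$33,247,061.10 − R$18,081,700 = R$15,165,361.10.
So DOL = total CM / EBIT = R$33,247,061.10 / R$15,165,361.10 = 2.1923.

2.19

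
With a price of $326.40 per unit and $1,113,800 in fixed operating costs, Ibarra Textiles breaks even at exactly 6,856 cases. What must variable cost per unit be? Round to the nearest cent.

Contribution per unit must be FC / Q = $1,113,800 / 6,856 = $162.4562.
Hence VC = price − CM = $326.40 − $162.4562 = $163.94.

$163.94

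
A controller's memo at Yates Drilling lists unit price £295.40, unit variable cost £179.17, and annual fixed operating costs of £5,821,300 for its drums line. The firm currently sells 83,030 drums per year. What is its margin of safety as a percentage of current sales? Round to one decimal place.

39.7%

Unit CM = price − variable cost = £295.40 − £179.17 = £116.23. Break-even units = £5,821,300 ÷ £116.23 = 50,084.32; break-even revenue = 50,084.32 × £295.40 = £14,794,906.82.
Actual sales revenue = 83,030 × £295.40 = £24,527,062.00.
Margin of safety = (£24,527,062.00 − £14,794,906.82) ÷ £24,527,062.00 = 39.7%.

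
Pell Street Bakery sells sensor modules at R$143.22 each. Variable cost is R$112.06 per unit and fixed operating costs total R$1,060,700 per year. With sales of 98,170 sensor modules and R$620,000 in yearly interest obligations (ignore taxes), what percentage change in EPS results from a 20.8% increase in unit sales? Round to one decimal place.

+46.2%

At 98,170 units, contribution = 98,170 × R$31.16 = R$3,058,977.20.
EBIT = R$3,058,977.20 − R$1,060,700 = R$1,998,277.20.
After interest of R$620,000.00, pre-tax earnings = R$1,378,277.20.
Degree of combined leverage = contribution ÷ (EBIT − I) = R$3,058,977.20 ÷ R$1,378,277.20 = 2.2194.
%ΔEPS = DCL × %ΔSales = 2.2194 × +20.8% = +46.2%.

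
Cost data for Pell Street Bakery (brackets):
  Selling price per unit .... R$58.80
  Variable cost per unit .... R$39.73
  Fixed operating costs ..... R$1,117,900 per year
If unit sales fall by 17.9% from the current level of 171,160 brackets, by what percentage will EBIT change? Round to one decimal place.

Contribution at this volume is 171,160 × R$19.07 = R$3,264,021.20.
EBIT = R$3,264,021.20 − R$1,117,900 = R$2,146,121.20.
DOL = contribution ÷ EBIT = R$3,264,021.20 ÷ R$2,146,121.20 = 1.5209.
So EBIT moves 1.5209 × (-17.9%) = -27.2%.

-27.2%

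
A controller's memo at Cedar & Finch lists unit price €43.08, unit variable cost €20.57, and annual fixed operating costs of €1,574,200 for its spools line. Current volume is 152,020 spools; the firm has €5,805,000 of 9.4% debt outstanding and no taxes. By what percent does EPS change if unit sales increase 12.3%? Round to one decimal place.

Contribution at this volume is 152,020 × €22.51 = €3,421,970.20.
Operating income = contribution − fixed costs = €3,421,970.20 − €1,574,200 = €1,847,770.20.
After interest of €545,670.00, pre-tax earnings = €1,302,100.20.
DCL = total CM / (EBIT − I) = €3,421,970.20 / €1,302,100.20 = 2.6280.
%ΔEPS = DCL × %ΔSales = 2.6280 × +12.3% = +32.3%.

+32.3%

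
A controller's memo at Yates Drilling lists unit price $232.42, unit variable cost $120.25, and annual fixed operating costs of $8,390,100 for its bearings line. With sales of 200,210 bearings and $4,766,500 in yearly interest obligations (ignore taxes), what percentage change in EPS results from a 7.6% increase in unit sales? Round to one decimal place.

+18.4%

Total contribution margin = 200,210 × $112.17 = $22,457,555.70.
EBIT = $22,457,555.70 − $8,390,100 = $14,067,455.70.
After interest of $4,766,500.00, pre-tax earnings = $9,300,955.70.
DCL = total CM / (EBIT − I) = $22,457,555.70 / $9,300,955.70 = 2.4145.
%ΔEPS = DCL × %ΔSales = 2.4145 × +7.6% = +18.4%.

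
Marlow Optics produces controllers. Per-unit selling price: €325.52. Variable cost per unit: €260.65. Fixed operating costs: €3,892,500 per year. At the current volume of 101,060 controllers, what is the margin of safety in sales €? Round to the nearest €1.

€13,364,346

Contribution margin per unit = €325.52 − €260.65 = €64.87. Break-even units = €3,892,500 ÷ €64.87 = 60,004.62; break-even revenue = 60,004.62 × €325.52 = €19,532,705.41.
Actual sales revenue = 101,060 × €325.52 = €32,897,051.20.
Margin of safety = €32,897,051.20 − €19,532,705.41 = €13,364,346.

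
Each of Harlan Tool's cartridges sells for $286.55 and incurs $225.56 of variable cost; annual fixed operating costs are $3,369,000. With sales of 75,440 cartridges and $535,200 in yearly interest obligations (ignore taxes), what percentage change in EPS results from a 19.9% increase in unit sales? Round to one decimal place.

+131.4%

Contribution at this volume is 75,440 × $60.99 = $4,601,085.60.
EBIT = $4,601,085.60 − $3,369,000 = $1,232,085.60.
After interest of $535,200.00, pre-tax earnings = $696,885.60.
Degree of combined leverage = contribution ÷ (EBIT − I) = $4,601,085.60 ÷ $696,885.60 = 6.6024.
%ΔEPS = DCL × %ΔSales = 6.6024 × +19.9% = +131.4%.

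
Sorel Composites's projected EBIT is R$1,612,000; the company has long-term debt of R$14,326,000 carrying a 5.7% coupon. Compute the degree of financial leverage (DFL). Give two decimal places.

2.03

Annual interest charges come to R$816,582.00.
Degree of financial leverage = EBIT / (EBIT − interest) = R$1,612,000 / R$795,418.00 = 2.0266.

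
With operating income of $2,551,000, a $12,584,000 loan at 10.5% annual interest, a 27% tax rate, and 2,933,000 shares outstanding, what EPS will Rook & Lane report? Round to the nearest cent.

Interest = $1,321,320.00, so EBT = $2,551,000 − $1,321,320.00 = $1,229,680.00.
Net income = $1,229,680.00 × (1 − 0.27) = $897,666.40.
Per share: $897,666.40 / 2,933,000 shares = $0.31.

$0.31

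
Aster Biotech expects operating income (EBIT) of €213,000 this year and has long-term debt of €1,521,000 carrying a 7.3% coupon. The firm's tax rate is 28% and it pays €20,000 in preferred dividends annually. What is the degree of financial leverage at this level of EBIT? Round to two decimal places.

2.87

Interest = €111,033.00.
Preferred dividends grossed up pre-tax: €20,000 / (1 − 0.28) = €27,777.78.
DFL = EBIT ÷ [EBIT − I − D_p/(1−t)] = €213,000 ÷ [€213,000 − €111,033.00 − €27,777.78] = €213,000 ÷ €74,189.22 = 2.8710.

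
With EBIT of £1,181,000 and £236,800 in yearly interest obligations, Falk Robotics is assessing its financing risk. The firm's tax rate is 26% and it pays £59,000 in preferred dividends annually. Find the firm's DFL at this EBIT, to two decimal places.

1.37

Annual interest charges come to £236,800.00.
Preferred dividends grossed up pre-tax: £59,000 / (1 − 0.26) = £79,729.73.
DFL = EBIT ÷ [EBIT − I − D_p/(1−t)] = £1,181,000 ÷ [£1,181,000 − £236,800.00 − £79,729.73] = £1,181,000 ÷ £864,470.27 = 1.3662.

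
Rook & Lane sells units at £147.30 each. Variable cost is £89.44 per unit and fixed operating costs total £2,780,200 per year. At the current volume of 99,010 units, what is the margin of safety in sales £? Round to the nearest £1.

Contribution margin per unit = £147.30 − £89.44 = £57.86. Break-even units = £2,780,200 ÷ £57.86 = 48,050.47; break-even revenue = 48,050.47 × £147.30 = £7,077,833.74.
Current sales = 99,010 × £147.30 = £14,584,173.00.
Margin of safety = £14,584,173.00 − £7,077,833.74 = £7,506,339.

£7,506,339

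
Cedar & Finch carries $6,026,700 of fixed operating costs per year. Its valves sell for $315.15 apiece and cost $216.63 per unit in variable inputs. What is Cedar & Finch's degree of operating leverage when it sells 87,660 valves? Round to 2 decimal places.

At 87,660 units, contribution = 87,660 × $98.52 = $8,636,263.20.
Operating income = contribution − fixed costs = $8,636,263.20 − $6,026,700 = $2,609,563.20.
DOL = contribution ÷ EBIT = $8,636,263.20 ÷ $2,609,563.20 = 3.3095.

3.31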